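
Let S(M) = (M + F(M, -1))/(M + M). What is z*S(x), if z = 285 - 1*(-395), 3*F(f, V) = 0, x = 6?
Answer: 340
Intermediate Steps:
F(f, V) = 0 (F(f, V) = (1/3)*0 = 0)
S(M) = 1/2 (S(M) = (M + 0)/(M + M) = M/((2*M)) = M*(1/(2*M)) = 1/2)
z = 680 (z = 285 + 395 = 680)
z*S(x) = 680*(1/2) = 340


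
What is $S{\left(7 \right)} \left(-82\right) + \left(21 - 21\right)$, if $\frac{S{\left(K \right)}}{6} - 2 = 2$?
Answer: $-1968$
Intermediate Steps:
$S{\left(K \right)} = 24$ ($S{\left(K \right)} = 12 + 6 \cdot 2 = 12 + 12 = 24$)
$S{\left(7 \right)} \left(-82\right) + \left(21 - 21\right) = 24 \left(-82\right) + \left(21 - 21\right) = -1968 + 0 = -1968$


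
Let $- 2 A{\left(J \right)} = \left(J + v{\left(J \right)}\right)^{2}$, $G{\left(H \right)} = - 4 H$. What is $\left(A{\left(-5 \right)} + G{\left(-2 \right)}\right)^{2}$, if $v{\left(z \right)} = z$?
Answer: $1764$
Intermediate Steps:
$A{\left(J \right)} = - 2 J^{2}$ ($A{\left(J \right)} = - \frac{\left(J + J\right)^{2}}{2} = - \frac{\left(2 J\right)^{2}}{2} = - \frac{4 J^{2}}{2} = - 2 J^{2}$)
$\left(A{\left(-5 \right)} + G{\left(-2 \right)}\right)^{2} = \left(- 2 \left(-5\right)^{2} - -8\right)^{2} = \left(\left(-2\right) 25 + 8\right)^{2} = \left(-50 + 8\right)^{2} = \left(-42\right)^{2} = 1764$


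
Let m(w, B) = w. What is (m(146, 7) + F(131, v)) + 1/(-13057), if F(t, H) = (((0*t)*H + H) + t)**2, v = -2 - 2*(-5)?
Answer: 254180618/13057 ≈ 19467.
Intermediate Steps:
v = 8 (v = -2 + 10 = 8)
F(t, H) = (H + t)**2 (F(t, H) = ((0*H + H) + t)**2 = ((0 + H) + t)**2 = (H + t)**2)
(m(146, 7) + F(131, v)) + 1/(-13057) = (146 + (8 + 131)**2) + 1/(-13057) = (146 + 139**2) - 1/13057 = (146 + 19321) - 1/13057 = 19467 - 1/13057 = 254180618/13057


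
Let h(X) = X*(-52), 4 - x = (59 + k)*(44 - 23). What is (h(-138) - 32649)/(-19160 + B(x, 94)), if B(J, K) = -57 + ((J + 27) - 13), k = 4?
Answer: 25473/20522 ≈ 1.2413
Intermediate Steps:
x = -1319 (x = 4 - (59 + 4)*(44 - 23) = 4 - 63*21 = 4 - 1*1323 = 4 - 1323 = -1319)
h(X) = -52*X
B(J, K) = -43 + J (B(J, K) = -57 + ((27 + J) - 13) = -57 + (14 + J) = -43 + J)
(h(-138) - 32649)/(-19160 + B(x, 94)) = (-52*(-138) - 32649)/(-19160 + (-43 - 1319)) = (7176 - 32649)/(-19160 - 1362) = -25473/(-20522) = -25473*(-1/20522) = 25473/20522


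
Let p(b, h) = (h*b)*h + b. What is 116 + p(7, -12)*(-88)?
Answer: -89204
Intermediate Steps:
p(b, h) = b + b*h**2 (p(b, h) = (b*h)*h + b = b*h**2 + b = b + b*h**2)
116 + p(7, -12)*(-88) = 116 + (7*(1 + (-12)**2))*(-88) = 116 + (7*(1 + 144))*(-88) = 116 + (7*145)*(-88) = 116 + 1015*(-88) = 116 - 89320 = -89204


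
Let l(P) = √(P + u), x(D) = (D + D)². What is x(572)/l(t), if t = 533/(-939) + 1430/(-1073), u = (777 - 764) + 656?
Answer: 327184*√169301715322602/84016783 ≈ 50671.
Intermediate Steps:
x(D) = 4*D² (x(D) = (2*D)² = 4*D²)
u = 669 (u = 13 + 656 = 669)
t = -1914679/1007547 (t = 533*(-1/939) + 1430*(-1/1073) = -533/939 - 1430/1073 = -1914679/1007547 ≈ -1.9003)
l(P) = √(669 + P) (l(P) = √(P + 669) = √(669 + P))
x(572)/l(t) = (4*572²)/(√(669 - 1914679/1007547)) = (4*327184)/(√(672134264/1007547)) = 1308736/((2*√169301715322602/1007547)) = 1308736*(√169301715322602/336067132) = 327184*√169301715322602/84016783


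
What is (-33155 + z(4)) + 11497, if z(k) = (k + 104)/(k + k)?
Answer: -43289/2 ≈ -21645.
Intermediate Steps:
z(k) = (104 + k)/(2*k) (z(k) = (104 + k)/((2*k)) = (104 + k)*(1/(2*k)) = (104 + k)/(2*k))
(-33155 + z(4)) + 11497 = (-33155 + (½)*(104 + 4)/4) + 11497 = (-33155 + (½)*(¼)*108) + 11497 = (-33155 + 27/2) + 11497 = -66283/2 + 11497 = -43289/2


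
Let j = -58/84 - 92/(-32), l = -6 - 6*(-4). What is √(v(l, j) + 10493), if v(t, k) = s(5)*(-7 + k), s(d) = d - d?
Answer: √10493 ≈ 102.44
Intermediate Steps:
s(d) = 0
l = 18 (l = -6 + 24 = 18)
j = 367/168 (j = -58*1/84 - 92*(-1/32) = -29/42 + 23/8 = 367/168 ≈ 2.1845)
v(t, k) = 0 (v(t, k) = 0*(-7 + k) = 0)
√(v(l, j) + 10493) = √(0 + 10493) = √10493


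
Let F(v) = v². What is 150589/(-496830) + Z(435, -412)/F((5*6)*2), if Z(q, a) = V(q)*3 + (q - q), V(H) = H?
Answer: 47219/794928 ≈ 0.059400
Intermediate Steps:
Z(q, a) = 3*q (Z(q, a) = q*3 + (q - q) = 3*q + 0 = 3*q)
150589/(-496830) + Z(435, -412)/F((5*6)*2) = 150589/(-496830) + (3*435)/(((5*6)*2)²) = 150589*(-1/496830) + 1305/((30*2)²) = -150589/496830 + 1305/(60²) = -150589/496830 + 1305/3600 = -150589/496830 + 1305*(1/3600) = -150589/496830 + 29/80 = 47219/794928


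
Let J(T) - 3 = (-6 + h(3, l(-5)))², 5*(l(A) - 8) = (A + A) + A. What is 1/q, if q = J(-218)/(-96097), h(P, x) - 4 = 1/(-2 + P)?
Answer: -96097/4 ≈ -24024.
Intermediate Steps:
l(A) = 8 + 3*A/5 (l(A) = 8 + ((A + A) + A)/5 = 8 + (2*A + A)/5 = 8 + (3*A)/5 = 8 + 3*A/5)
h(P, x) = 4 + 1/(-2 + P)
J(T) = 4 (J(T) = 3 + (-6 + (-7 + 4*3)/(-2 + 3))² = 3 + (-6 + (-7 + 12)/1)² = 3 + (-6 + 1*5)² = 3 + (-6 + 5)² = 3 + (-1)² = 3 + 1 = 4)
q = -4/96097 (q = 4/(-96097) = 4*(-1/96097) = -4/96097 ≈ -4.1625e-5)
1/q = 1/(-4/96097) = -96097/4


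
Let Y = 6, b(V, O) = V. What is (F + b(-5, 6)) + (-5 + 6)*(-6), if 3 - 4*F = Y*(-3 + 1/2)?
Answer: -13/2 ≈ -6.5000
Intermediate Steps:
F = 9/2 (F = ¾ - 3*(-3 + 1/2)/2 = ¾ - 3*(-3 + ½)/2 = ¾ - 3*(-5)/(2*2) = ¾ - ¼*(-15) = ¾ + 15/4 = 9/2 ≈ 4.5000)
(F + b(-5, 6)) + (-5 + 6)*(-6) = (9/2 - 5) + (-5 + 6)*(-6) = -½ + 1*(-6) = -½ - 6 = -13/2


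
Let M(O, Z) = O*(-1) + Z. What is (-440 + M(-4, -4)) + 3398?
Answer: 2958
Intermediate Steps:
M(O, Z) = Z - O (M(O, Z) = -O + Z = Z - O)
(-440 + M(-4, -4)) + 3398 = (-440 + (-4 - 1*(-4))) + 3398 = (-440 + (-4 + 4)) + 3398 = (-440 + 0) + 3398 = -440 + 3398 = 2958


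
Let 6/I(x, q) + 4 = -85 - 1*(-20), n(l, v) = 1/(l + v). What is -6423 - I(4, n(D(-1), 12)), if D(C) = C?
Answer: -147727/23 ≈ -6422.9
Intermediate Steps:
I(x, q) = -2/23 (I(x, q) = 6/(-4 + (-85 - 1*(-20))) = 6/(-4 + (-85 + 20)) = 6/(-4 - 65) = 6/(-69) = 6*(-1/69) = -2/23)
-6423 - I(4, n(D(-1), 12)) = -6423 - 1*(-2/23) = -6423 + 2/23 = -147727/23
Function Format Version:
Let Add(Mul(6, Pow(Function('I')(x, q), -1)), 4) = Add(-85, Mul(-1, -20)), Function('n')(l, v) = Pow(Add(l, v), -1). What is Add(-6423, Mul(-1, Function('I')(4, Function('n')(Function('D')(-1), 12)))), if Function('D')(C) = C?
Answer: Rational(-147727, 23) ≈ -6422.9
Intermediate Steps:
Function('I')(x, q) = Rational(-2, 23) (Function('I')(x, q) = Mul(6, Pow(Add(-4, Add(-85, Mul(-1, -20))), -1)) = Mul(6, Pow(Add(-4, Add(-85, 20)), -1)) = Mul(6, Pow(Add(-4, -65), -1)) = Mul(6, Pow(-69, -1)) = Mul(6, Rational(-1, 69)) = Rational(-2, 23))
Add(-6423, Mul(-1, Function('I')(4, Function('n')(Function('D')(-1), 12)))) = Add(-6423, Mul(-1, Rational(-2, 23))) = Add(-6423, Rational(2, 23)) = Rational(-147727, 23)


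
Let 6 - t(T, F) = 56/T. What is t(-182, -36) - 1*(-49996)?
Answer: 650030/13 ≈ 50002.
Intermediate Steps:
t(T, F) = 6 - 56/T
t(-182, -36) - 1*(-49996) = (6 - 56/(-182)) - 1*(-49996) = (6 - 56*(-1/182)) + 49996 = (6 + 4/13) + 49996 = 82/13 + 49996 = 650030/13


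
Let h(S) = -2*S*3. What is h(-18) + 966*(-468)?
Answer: -451980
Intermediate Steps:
h(S) = -6*S
h(-18) + 966*(-468) = -6*(-18) + 966*(-468) = 108 - 452088 = -451980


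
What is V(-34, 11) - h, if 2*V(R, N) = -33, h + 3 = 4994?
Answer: -10015/2 ≈ -5007.5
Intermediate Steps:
h = 4991 (h = -3 + 4994 = 4991)
V(R, N) = -33/2 (V(R, N) = (1/2)*(-33) = -33/2)
V(-34, 11) - h = -33/2 - 1*4991 = -33/2 - 4991 = -10015/2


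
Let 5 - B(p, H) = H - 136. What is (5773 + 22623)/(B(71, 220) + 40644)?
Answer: 28396/40565 ≈ 0.70001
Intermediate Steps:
B(p, H) = 141 - H (B(p, H) = 5 - (H - 136) = 5 - (-136 + H) = 5 + (136 - H) = 141 - H)
(5773 + 22623)/(B(71, 220) + 40644) = (5773 + 22623)/((141 - 1*220) + 40644) = 28396/((141 - 220) + 40644) = 28396/(-79 + 40644) = 28396/40565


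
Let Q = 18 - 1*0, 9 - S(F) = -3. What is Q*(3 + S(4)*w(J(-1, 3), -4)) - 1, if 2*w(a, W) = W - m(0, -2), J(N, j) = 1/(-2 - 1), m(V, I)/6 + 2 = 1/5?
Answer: 3937/5 ≈ 787.40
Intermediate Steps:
m(V, I) = -54/5 (m(V, I) = -12 + 6/5 = -54/5)
J(N, j) = -1/3 (J(N, j) = 1/(-3) = -1/3)
w(a, W) = 27/5 + W/2 (w(a, W) = (W - 1*(-54/5))/2 = (W + 54/5)/2 = (54/5 + W)/2 = 27/5 + W/2)
S(F) = 12 (S(F) = 9 - 1*(-3) = 9 + 3 = 12)
Q = 18 (Q = 18 + 0 = 18)
Q*(3 + S(4)*w(J(-1, 3), -4)) - 1 = 18*(3 + 12*(27/5 + (1/2)*(-4))) - 1 = 18*(3 + 12*(27/5 - 2)) - 1 = 18*(3 + 12*(17/5)) - 1 = 18*(3 + 204/5) - 1 = 18*(219/5) - 1 = 3942/5 - 1 = 3937/5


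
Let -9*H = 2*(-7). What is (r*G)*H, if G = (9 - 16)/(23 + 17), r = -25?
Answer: 245/36 ≈ 6.8056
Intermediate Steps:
G = -7/40 ≈ -0.17500
H = 14/9 (H = -2*(-7)/9 = -⅑*(-14) = 14/9 ≈ 1.5556)
(r*G)*H = -25*(-7/40)*(14/9) = (35/8)*(14/9) = 245/36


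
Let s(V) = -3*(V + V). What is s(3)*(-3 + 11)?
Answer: -144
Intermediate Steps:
s(V) = -6*V
s(3)*(-3 + 11) = (-6*3)*(-3 + 11) = -18*8 = -144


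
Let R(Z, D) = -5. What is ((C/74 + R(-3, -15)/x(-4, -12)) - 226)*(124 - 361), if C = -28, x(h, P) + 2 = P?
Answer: 27747723/518 ≈ 53567.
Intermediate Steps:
x(h, P) = -2 + P
((C/74 + R(-3, -15)/x(-4, -12)) - 226)*(124 - 361) = ((-28/74 - 5/(-2 - 12)) - 226)*(124 - 361) = ((-28*1/74 - 5/(-14)) - 226)*(-237) = ((-14/37 - 5*(-1/14)) - 226)*(-237) = ((-14/37 + 5/14) - 226)*(-237) = (-11/518 - 226)*(-237) = -117079/518*(-237) = 27747723/518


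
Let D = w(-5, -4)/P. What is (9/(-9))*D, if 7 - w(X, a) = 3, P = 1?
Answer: -4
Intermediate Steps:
w(X, a) = 4 (w(X, a) = 7 - 1*3 = 7 - 3 = 4)
D = 4 (D = 4/1 = 4*1 = 4)
(9/(-9))*D = (9/(-9))*4 = -⅑*9*4 = -1*4 = -4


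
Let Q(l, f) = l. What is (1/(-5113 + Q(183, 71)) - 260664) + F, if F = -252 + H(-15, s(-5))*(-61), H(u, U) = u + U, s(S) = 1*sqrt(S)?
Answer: -1281804931/4930 - 61*I*sqrt(5) ≈ -2.6e+5 - 136.4*I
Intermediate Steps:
s(S) = sqrt(S)
H(u, U) = U + u
F = 663 - 61*I*sqrt(5) (F = -252 + (sqrt(-5) - 15)*(-61) = -252 + (I*sqrt(5) - 15)*(-61) = -252 + (-15 + I*sqrt(5))*(-61) = -252 + (915 - 61*I*sqrt(5)) = 663 - 61*I*sqrt(5) ≈ 663.0 - 136.4*I)
(1/(-5113 + Q(183, 71)) - 260664) + F = (1/(-5113 + 183) - 260664) + (663 - 61*I*sqrt(5)) = (1/(-4930) - 260664) + (663 - 61*I*sqrt(5)) = (-1/4930 - 260664) + (663 - 61*I*sqrt(5)) = -1285073521/4930 + (663 - 61*I*sqrt(5)) = -1281804931/4930 - 61*I*sqrt(5)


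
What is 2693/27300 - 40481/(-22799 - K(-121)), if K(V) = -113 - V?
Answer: 1166550551/622631100 ≈ 1.8736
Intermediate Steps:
2693/27300 - 40481/(-22799 - K(-121)) = 2693/27300 - 40481/(-22799 - (-113 - 1*(-121))) = 2693*(1/27300) - 40481/(-22799 - (-113 + 121)) = 2693/27300 - 40481/(-22799 - 1*8) = 2693/27300 - 40481/(-22799 - 8) = 2693/27300 - 40481/(-22807) = 2693/27300 - 40481*(-1/22807) = 2693/27300 + 40481/22807 = 1166550551/622631100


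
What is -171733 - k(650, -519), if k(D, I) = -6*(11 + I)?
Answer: -174781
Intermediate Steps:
k(D, I) = -66 - 6*I
-171733 - k(650, -519) = -171733 - (-66 - 6*(-519)) = -171733 - (-66 + 3114) = -171733 - 1*3048 = -171733 - 3048 = -174781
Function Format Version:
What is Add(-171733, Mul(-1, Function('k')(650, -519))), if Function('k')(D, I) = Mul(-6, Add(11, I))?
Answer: -174781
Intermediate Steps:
Function('k')(D, I) = Add(-66, Mul(-6, I))
Add(-171733, Mul(-1, Function('k')(650, -519))) = Add(-171733, Mul(-1, Add(-66, Mul(-6, -519)))) = Add(-171733, Mul(-1, Add(-66, 3114))) = Add(-171733, Mul(-1, 3048)) = Add(-171733, -3048) = -174781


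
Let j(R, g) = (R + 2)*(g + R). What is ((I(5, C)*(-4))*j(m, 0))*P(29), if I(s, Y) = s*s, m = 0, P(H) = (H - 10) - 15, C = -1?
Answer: 0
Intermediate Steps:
P(H) = -25 + H (P(H) = (-10 + H) - 15 = -25 + H)
j(R, g) = (2 + R)*(R + g)
I(s, Y) = s²
((I(5, C)*(-4))*j(m, 0))*P(29) = ((5²*(-4))*(0² + 2*0 + 2*0 + 0*0))*(-25 + 29) = ((25*(-4))*(0 + 0 + 0 + 0))*4 = -100*0*4 = 0*4 = 0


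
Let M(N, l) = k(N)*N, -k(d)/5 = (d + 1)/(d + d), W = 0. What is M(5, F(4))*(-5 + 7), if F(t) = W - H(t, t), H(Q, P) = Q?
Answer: -30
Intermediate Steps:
k(d) = -5*(1 + d)/(2*d) (k(d) = -5*(d + 1)/(d + d) = -5*(1 + d)/(2*d))
F(t) = -t (F(t) = 0 - t = -t)
M(N, l) = -5/2 - 5*N/2 (M(N, l) = (5*(-1 - N)/(2*N))*N = -5/2 - 5*N/2)
M(5, F(4))*(-5 + 7) = (-5/2 - 5/2*5)*(-5 + 7) = (-5/2 - 25/2)*2 = -15*2 = -30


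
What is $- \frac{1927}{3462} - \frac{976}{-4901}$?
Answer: $- \frac{6065315}{16967262} \approx -0.35747$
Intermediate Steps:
$- \frac{1927}{3462} - \frac{976}{-4901} = \left(-1927\right) \frac{1}{3462} - - \frac{976}{4901} = - \frac{1927}{3462} + \frac{976}{4901} = - \frac{6065315}{16967262}$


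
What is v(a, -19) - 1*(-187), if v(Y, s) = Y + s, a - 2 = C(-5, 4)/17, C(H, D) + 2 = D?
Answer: 2892/17 ≈ 170.12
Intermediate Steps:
C(H, D) = -2 + D
a = 36/17 (a = 2 + (-2 + 4)/17 = 2 + 2*(1/17) = 2 + 2/17 = 36/17 ≈ 2.1176)
v(a, -19) - 1*(-187) = (36/17 - 19) - 1*(-187) = -287/17 + 187 = 2892/17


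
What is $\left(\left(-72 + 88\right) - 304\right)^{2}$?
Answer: $82944$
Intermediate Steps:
$\left(\left(-72 + 88\right) - 304\right)^{2} = \left(16 - 304\right)^{2} = \left(-288\right)^{2} = 82944$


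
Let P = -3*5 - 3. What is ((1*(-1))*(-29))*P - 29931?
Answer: -30453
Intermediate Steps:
P = -18 (P = -15 - 3 = -18)
((1*(-1))*(-29))*P - 29931 = ((1*(-1))*(-29))*(-18) - 29931 = -1*(-29)*(-18) - 29931 = 29*(-18) - 29931 = -522 - 29931 = -30453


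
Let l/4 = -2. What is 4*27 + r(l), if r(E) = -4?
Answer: 104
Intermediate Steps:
l = -8 (l = 4*(-2) = -8)
4*27 + r(l) = 4*27 - 4 = 108 - 4 = 104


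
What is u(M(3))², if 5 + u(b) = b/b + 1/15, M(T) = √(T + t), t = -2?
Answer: 3481/225 ≈ 15.471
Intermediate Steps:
M(T) = √(-2 + T) (M(T) = √(T - 2) = √(-2 + T))
u(b) = -59/15 (u(b) = -5 + (b/b + 1/15) = -5 + (1 + 1*(1/15)) = -5 + (1 + 1/15) = -5 + 16/15 = -59/15)
u(M(3))² = (-59/15)² = 3481/225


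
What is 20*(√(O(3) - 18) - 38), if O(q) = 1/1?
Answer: -760 + 20*I*√17 ≈ -760.0 + 82.462*I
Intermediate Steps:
O(q) = 1
20*(√(O(3) - 18) - 38) = 20*(√(1 - 18) - 38) = 20*(√(-17) - 38) = 20*(I*√17 - 38) = 20*(-38 + I*√17) = -760 + 20*I*√17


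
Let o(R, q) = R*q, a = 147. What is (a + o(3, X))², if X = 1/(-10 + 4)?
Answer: 85849/4 ≈ 21462.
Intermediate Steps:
X = -⅙ (X = 1/(-6) = -⅙ ≈ -0.16667)
(a + o(3, X))² = (147 + 3*(-⅙))² = (147 - ½)² = (293/2)² = 85849/4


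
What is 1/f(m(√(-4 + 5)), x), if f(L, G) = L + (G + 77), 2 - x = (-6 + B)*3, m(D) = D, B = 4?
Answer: 1/86 ≈ 0.011628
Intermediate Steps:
x = 8 (x = 2 - (-6 + 4)*3 = 2 - (-2)*3 = 2 - 1*(-6) = 2 + 6 = 8)
f(L, G) = 77 + G + L (f(L, G) = L + (77 + G) = 77 + G + L)
1/f(m(√(-4 + 5)), x) = 1/(77 + 8 + √(-4 + 5)) = 1/(77 + 8 + √1) = 1/(77 + 8 + 1) = 1/86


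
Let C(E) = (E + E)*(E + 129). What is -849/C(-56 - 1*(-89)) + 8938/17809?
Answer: 2437735/5770116 ≈ 0.42248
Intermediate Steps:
C(E) = 2*E*(129 + E) (C(E) = (2*E)*(129 + E) = 2*E*(129 + E))
-849/C(-56 - 1*(-89)) + 8938/17809 = -849*1/(2*(-56 - 1*(-89))*(129 + (-56 - 1*(-89)))) + 8938/17809 = -849*1/(2*(-56 + 89)*(129 + (-56 + 89))) + 8938*(1/17809) = -849*1/(66*(129 + 33)) + 8938/17809 = -849/(2*33*162) + 8938/17809 = -849/10692 + 8938/17809 = -849*1/10692 + 8938/17809 = -283/3564 + 8938/17809 = 2437735/5770116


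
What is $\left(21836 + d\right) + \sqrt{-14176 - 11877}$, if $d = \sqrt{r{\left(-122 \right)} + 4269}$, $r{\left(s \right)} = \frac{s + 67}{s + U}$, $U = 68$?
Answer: $21836 + \frac{\sqrt{1383486}}{18} + i \sqrt{26053} \approx 21901.0 + 161.41 i$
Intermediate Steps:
$r{\left(s \right)} = \frac{67 + s}{68 + s}$ ($r{\left(s \right)} = \frac{s + 67}{s + 68} = \frac{67 + s}{68 + s}$)
$d = \frac{\sqrt{1383486}}{18}$ ($d = \sqrt{\frac{67 - 122}{68 - 122} + 4269} = \sqrt{\frac{1}{-54} \left(-55\right) + 4269} = \sqrt{\left(- \frac{1}{54}\right) \left(-55\right) + 4269} = \sqrt{\frac{55}{54} + 4269} = \sqrt{\frac{230581}{54}} = \frac{\sqrt{1383486}}{18} \approx 65.345$)
$\left(21836 + d\right) + \sqrt{-14176 - 11877} = \left(21836 + \frac{\sqrt{1383486}}{18}\right) + \sqrt{-14176 - 11877} = \left(21836 + \frac{\sqrt{1383486}}{18}\right) + \sqrt{-26053} = \left(21836 + \frac{\sqrt{1383486}}{18}\right) + i \sqrt{26053} = 21836 + \frac{\sqrt{1383486}}{18} + i \sqrt{26053}$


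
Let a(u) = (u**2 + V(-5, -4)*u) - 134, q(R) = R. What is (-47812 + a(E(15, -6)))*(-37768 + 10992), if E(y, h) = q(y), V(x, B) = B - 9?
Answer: 1282998816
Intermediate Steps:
V(x, B) = -9 + B
E(y, h) = y
a(u) = -134 + u**2 - 13*u (a(u) = (u**2 + (-9 - 4)*u) - 134 = (u**2 - 13*u) - 134 = -134 + u**2 - 13*u)
(-47812 + a(E(15, -6)))*(-37768 + 10992) = (-47812 + (-134 + 15**2 - 13*15))*(-37768 + 10992) = (-47812 + (-134 + 225 - 195))*(-26776) = (-47812 - 104)*(-26776) = -47916*(-26776) = 1282998816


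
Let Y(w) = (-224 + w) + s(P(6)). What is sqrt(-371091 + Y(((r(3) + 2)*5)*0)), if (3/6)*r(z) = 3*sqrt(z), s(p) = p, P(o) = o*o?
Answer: I*sqrt(371279) ≈ 609.33*I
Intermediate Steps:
P(o) = o**2
r(z) = 6*sqrt(z) (r(z) = 2*(3*sqrt(z)) = 6*sqrt(z))
Y(w) = -188 + w (Y(w) = (-224 + w) + 6**2 = (-224 + w) + 36 = -188 + w)
sqrt(-371091 + Y(((r(3) + 2)*5)*0)) = sqrt(-371091 + (-188 + ((6*sqrt(3) + 2)*5)*0)) = sqrt(-371091 + (-188 + ((2 + 6*sqrt(3))*5)*0)) = sqrt(-371091 + (-188 + (10 + 30*sqrt(3))*0)) = sqrt(-371091 + (-188 + 0)) = sqrt(-371091 - 188) = sqrt(-371279) = I*sqrt(371279)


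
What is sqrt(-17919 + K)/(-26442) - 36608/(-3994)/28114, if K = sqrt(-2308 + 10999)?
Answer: 9152/28071829 - sqrt(-17919 + sqrt(8691))/26442 ≈ 0.00032602 - 0.0050493*I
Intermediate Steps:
K = sqrt(8691) ≈ 93.226
sqrt(-17919 + K)/(-26442) - 36608/(-3994)/28114 = sqrt(-17919 + sqrt(8691))/(-26442) - 36608/(-3994)/28114 = sqrt(-17919 + sqrt(8691))*(-1/26442) - 36608*(-1/3994)*(1/28114) = -sqrt(-17919 + sqrt(8691))/26442 + (18304/1997)*(1/28114) = -sqrt(-17919 + sqrt(8691))/26442 + 9152/28071829 = 9152/28071829 - sqrt(-17919 + sqrt(8691))/26442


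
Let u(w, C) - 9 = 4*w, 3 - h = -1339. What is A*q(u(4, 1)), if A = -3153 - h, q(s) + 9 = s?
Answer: -71920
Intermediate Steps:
h = 1342 (h = 3 - 1*(-1339) = 3 + 1339 = 1342)
u(w, C) = 9 + 4*w
q(s) = -9 + s
A = -4495 (A = -3153 - 1*1342 = -3153 - 1342 = -4495)
A*q(u(4, 1)) = -4495*(-9 + (9 + 4*4)) = -4495*(-9 + (9 + 16)) = -4495*(-9 + 25) = -4495*16 = -71920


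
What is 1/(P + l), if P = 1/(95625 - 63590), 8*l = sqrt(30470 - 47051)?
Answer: 2050240/17016105751789 - 8209929800*I*sqrt(16581)/17016105751789 ≈ 1.2049e-7 - 0.062128*I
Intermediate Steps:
l = I*sqrt(16581)/8 (l = sqrt(30470 - 47051)/8 = sqrt(-16581)/8 = (I*sqrt(16581))/8 = I*sqrt(16581)/8 ≈ 16.096*I)
P = 1/32035 ≈ 3.1216e-5
1/(P + l) = 1/(1/32035 + I*sqrt(16581)/8)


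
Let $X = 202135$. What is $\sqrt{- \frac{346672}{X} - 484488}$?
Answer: $\frac{2 i \sqrt{4948887807964630}}{202135} \approx 696.05 i$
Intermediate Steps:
$\sqrt{- \frac{346672}{X} - 484488} = \sqrt{- \frac{346672}{202135} - 484488} = \sqrt{- \frac{97932328552}{202135}} = \frac{2 i \sqrt{4948887807964630}}{202135}$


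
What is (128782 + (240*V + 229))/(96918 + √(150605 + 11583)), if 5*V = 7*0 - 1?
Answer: 6249418017/4696468268 - 128963*√40547/4696468268 ≈ 1.3251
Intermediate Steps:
V = -⅕ (V = (7*0 - 1)/5 = (0 - 1)/5 = (⅕)*(-1) = -⅕ ≈ -0.20000)
(128782 + (240*V + 229))/(96918 + √(150605 + 11583)) = (128782 + (240*(-⅕) + 229))/(96918 + √(150605 + 11583)) = (128782 + (-48 + 229))/(96918 + √162188) = (128782 + 181)/(96918 + 2*√40547) = 128963/(96918 + 2*√40547)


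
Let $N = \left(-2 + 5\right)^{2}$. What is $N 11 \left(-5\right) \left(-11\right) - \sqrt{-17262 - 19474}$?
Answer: $5445 - 8 i \sqrt{574} \approx 5445.0 - 191.67 i$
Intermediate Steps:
$N = 9$ ($N = 3^{2} = 9$)
$N 11 \left(-5\right) \left(-11\right) - \sqrt{-17262 - 19474} = 9 \cdot 11 \left(-5\right) \left(-11\right) - \sqrt{-17262 - 19474} = 9 \left(-55\right) \left(-11\right) - \sqrt{-36736} = \left(-495\right) \left(-11\right) - 8 i \sqrt{574} = 5445 - 8 i \sqrt{574}$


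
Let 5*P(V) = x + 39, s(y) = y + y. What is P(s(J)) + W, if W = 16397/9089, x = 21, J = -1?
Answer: 125465/9089 ≈ 13.804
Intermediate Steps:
s(y) = 2*y
P(V) = 12 (P(V) = (21 + 39)/5 = (⅕)*60 = 12)
W = 16397/9089 (W = 16397*(1/9089) = 16397/9089 ≈ 1.8040)
P(s(J)) + W = 12 + 16397/9089 = 125465/9089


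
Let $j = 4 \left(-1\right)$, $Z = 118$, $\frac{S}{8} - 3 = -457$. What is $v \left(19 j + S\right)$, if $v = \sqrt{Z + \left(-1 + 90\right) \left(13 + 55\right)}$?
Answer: $- 3708 \sqrt{6170} \approx -2.9126 \cdot 10^{5}$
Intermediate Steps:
$S = -3632$ ($S = 24 + 8 \left(-457\right) = 24 - 3656 = -3632$)
$j = -4$
$v = \sqrt{6170}$ ($v = \sqrt{118 + \left(-1 + 90\right) \left(13 + 55\right)} = \sqrt{118 + 89 \cdot 68} = \sqrt{118 + 6052} = \sqrt{6170} \approx 78.549$)
$v \left(19 j + S\right) = \sqrt{6170} \left(19 \left(-4\right) - 3632\right) = \sqrt{6170} \left(-76 - 3632\right) = \sqrt{6170} \left(-3708\right) = - 3708 \sqrt{6170}$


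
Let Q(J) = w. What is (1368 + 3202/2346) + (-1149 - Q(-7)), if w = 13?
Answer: 243239/1173 ≈ 207.36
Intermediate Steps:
Q(J) = 13
(1368 + 3202/2346) + (-1149 - Q(-7)) = (1368 + 3202/2346) + (-1149 - 1*13) = (1368 + 3202*(1/2346)) + (-1149 - 13) = (1368 + 1601/1173) - 1162 = 1606265/1173 - 1162 = 243239/1173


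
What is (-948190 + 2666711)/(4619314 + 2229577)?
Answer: 245503/978413 ≈ 0.25092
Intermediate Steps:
(-948190 + 2666711)/(4619314 + 2229577) = 1718521/6848891 = 1718521*(1/6848891) = 245503/978413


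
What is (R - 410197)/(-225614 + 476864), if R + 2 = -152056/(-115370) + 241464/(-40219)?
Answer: -11466097515671/7022991506250 ≈ -1.6327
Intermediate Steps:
R = -186881286/27952205 (R = -2 + (-152056/(-115370) + 241464/(-40219)) = -2 + (-152056*(-1/115370) + 241464*(-1/40219)) = -2 + (916/695 - 241464/40219) = -2 - 130976876/27952205 = -186881286/27952205 ≈ -6.6857)
(R - 410197)/(-225614 + 476864) = (-186881286/27952205 - 410197)/(-225614 + 476864) = -11466097515671/27952205/251250 = -11466097515671/27952205*1/251250 = -11466097515671/7022991506250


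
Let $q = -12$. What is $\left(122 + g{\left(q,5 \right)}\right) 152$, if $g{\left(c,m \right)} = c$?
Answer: $16720$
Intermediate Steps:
$\left(122 + g{\left(q,5 \right)}\right) 152 = \left(122 - 12\right) 152 = 110 \cdot 152 = 16720$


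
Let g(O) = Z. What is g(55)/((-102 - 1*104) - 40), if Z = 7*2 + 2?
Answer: -8/123 ≈ -0.065041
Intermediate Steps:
Z = 16 (Z = 14 + 2 = 16)
g(O) = 16
g(55)/((-102 - 1*104) - 40) = 16/((-102 - 1*104) - 40) = 16/((-102 - 104) - 40) = 16/(-206 - 40) = 16/(-246) = 16*(-1/246) = -8/123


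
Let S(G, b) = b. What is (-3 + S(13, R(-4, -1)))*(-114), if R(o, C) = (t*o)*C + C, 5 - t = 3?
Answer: -456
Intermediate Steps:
t = 2 (t = 5 - 1*3 = 5 - 3 = 2)
R(o, C) = C + 2*C*o (R(o, C) = (2*o)*C + C = 2*C*o + C = C + 2*C*o)
(-3 + S(13, R(-4, -1)))*(-114) = (-3 - (1 + 2*(-4)))*(-114) = (-3 - (1 - 8))*(-114) = (-3 - 1*(-7))*(-114) = (-3 + 7)*(-114) = 4*(-114) = -456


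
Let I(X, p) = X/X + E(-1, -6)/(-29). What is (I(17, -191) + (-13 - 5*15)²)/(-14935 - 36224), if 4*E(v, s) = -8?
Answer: -74869/494537 ≈ -0.15139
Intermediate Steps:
E(v, s) = -2 (E(v, s) = (¼)*(-8) = -2)
I(X, p) = 31/29 (I(X, p) = X/X - 2/(-29) = 1 - 2*(-1/29) = 1 + 2/29 = 31/29)
(I(17, -191) + (-13 - 5*15)²)/(-14935 - 36224) = (31/29 + (-13 - 5*15)²)/(-14935 - 36224) = (31/29 + (-13 - 75)²)/(-51159) = (31/29 + (-88)²)*(-1/51159) = (31/29 + 7744)*(-1/51159) = (224607/29)*(-1/51159) = -74869/494537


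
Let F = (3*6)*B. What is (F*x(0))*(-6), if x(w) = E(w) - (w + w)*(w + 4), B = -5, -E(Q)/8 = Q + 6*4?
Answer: -103680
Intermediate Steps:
E(Q) = -192 - 8*Q (E(Q) = -8*(Q + 6*4) = -8*(Q + 24) = -8*(24 + Q) = -192 - 8*Q)
F = -90 (F = (3*6)*(-5) = 18*(-5) = -90)
x(w) = -192 - 8*w - 2*w*(4 + w) (x(w) = (-192 - 8*w) - (w + w)*(w + 4) = (-192 - 8*w) - 2*w*(4 + w) = -192 - 8*w - 2*w*(4 + w))
(F*x(0))*(-6) = -90*(-192 - 16*0 - 2*0**2)*(-6) = -90*(-192 + 0 - 2*0)*(-6) = -90*(-192 + 0 + 0)*(-6) = -90*(-192)*(-6) = 17280*(-6) = -103680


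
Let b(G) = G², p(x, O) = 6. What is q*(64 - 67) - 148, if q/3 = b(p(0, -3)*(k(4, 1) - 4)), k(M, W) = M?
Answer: -148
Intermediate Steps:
q = 0 (q = 3*(6*(4 - 4))² = 3*(6*0)² = 3*0² = 3*0 = 0)
q*(64 - 67) - 148 = 0*(64 - 67) - 148 = 0*(-3) - 148 = 0 - 148 = -148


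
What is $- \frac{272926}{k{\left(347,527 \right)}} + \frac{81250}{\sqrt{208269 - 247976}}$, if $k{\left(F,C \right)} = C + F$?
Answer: $- \frac{136463}{437} - \frac{81250 i \sqrt{39707}}{39707} \approx -312.27 - 407.75 i$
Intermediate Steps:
$- \frac{272926}{k{\left(347,527 \right)}} + \frac{81250}{\sqrt{208269 - 247976}} = - \frac{272926}{527 + 347} + \frac{81250}{\sqrt{208269 - 247976}} = - \frac{272926}{874} + \frac{81250}{\sqrt{-39707}} = \left(-272926\right) \frac{1}{874} + \frac{81250}{i \sqrt{39707}} = - \frac{136463}{437} + 81250 \left(- \frac{i \sqrt{39707}}{39707}\right) = - \frac{136463}{437} - \frac{81250 i \sqrt{39707}}{39707}$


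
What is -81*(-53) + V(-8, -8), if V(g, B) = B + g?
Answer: 4277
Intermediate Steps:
-81*(-53) + V(-8, -8) = -81*(-53) + (-8 - 8) = 4293 - 16 = 4277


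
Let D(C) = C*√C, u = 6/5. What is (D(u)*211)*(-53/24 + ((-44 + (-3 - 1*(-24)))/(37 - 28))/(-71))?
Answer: -468631*√30/4260 ≈ -602.54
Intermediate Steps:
u = 6/5 (u = 6*(⅕) = 6/5 ≈ 1.2000)
D(C) = C^(3/2)
(D(u)*211)*(-53/24 + ((-44 + (-3 - 1*(-24)))/(37 - 28))/(-71)) = ((6/5)^(3/2)*211)*(-53/24 + ((-44 + (-3 - 1*(-24)))/(37 - 28))/(-71)) = ((6*√30/25)*211)*(-53*1/24 + ((-44 + (-3 + 24))/9)*(-1/71)) = (1266*√30/25)*(-53/24 + ((-44 + 21)*(⅑))*(-1/71)) = (1266*√30/25)*(-53/24 - 23*⅑*(-1/71)) = (1266*√30/25)*(-53/24 - 23/9*(-1/71)) = (1266*√30/25)*(-53/24 + 23/639) = (1266*√30/25)*(-11105/5112) = -468631*√30/4260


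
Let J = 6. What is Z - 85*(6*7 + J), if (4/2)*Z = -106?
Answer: -4133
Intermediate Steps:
Z = -53 (Z = (1/2)*(-106) = -53)
Z - 85*(6*7 + J) = -53 - 85*(6*7 + 6) = -53 - 85*(42 + 6) = -53 - 85*48 = -53 - 4080 = -4133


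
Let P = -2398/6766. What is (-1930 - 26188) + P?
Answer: -95124393/3383 ≈ -28118.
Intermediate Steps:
P = -1199/3383 (P = -2398*1/6766 = -1199/3383 ≈ -0.35442)
(-1930 - 26188) + P = (-1930 - 26188) - 1199/3383 = -28118 - 1199/3383 = -95124393/3383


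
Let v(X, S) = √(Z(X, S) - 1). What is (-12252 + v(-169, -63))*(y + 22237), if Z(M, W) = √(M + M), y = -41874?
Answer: 240592524 - 19637*√(-1 + 13*I*√2) ≈ 2.4053e+8 - 61178.0*I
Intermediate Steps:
Z(M, W) = √2*√M (Z(M, W) = √(2*M) = √2*√M)
v(X, S) = √(-1 + √2*√X) (v(X, S) = √(√2*√X - 1) = √(-1 + √2*√X))
(-12252 + v(-169, -63))*(y + 22237) = (-12252 + √(-1 + √2*√(-169)))*(-41874 + 22237) = (-12252 + √(-1 + √2*(13*I)))*(-19637) = (-12252 + √(-1 + 13*I*√2))*(-19637) = 240592524 - 19637*√(-1 + 13*I*√2)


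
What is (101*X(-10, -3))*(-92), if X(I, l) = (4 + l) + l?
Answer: 18584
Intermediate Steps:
X(I, l) = 4 + 2*l
(101*X(-10, -3))*(-92) = (101*(4 + 2*(-3)))*(-92) = (101*(4 - 6))*(-92) = (101*(-2))*(-92) = -202*(-92) = 18584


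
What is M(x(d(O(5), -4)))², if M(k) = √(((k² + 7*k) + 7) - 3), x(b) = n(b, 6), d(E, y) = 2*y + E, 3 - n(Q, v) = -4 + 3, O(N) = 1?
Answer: 48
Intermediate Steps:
n(Q, v) = 4 (n(Q, v) = 3 - (-4 + 3) = 3 - 1*(-1) = 3 + 1 = 4)
d(E, y) = E + 2*y
x(b) = 4
M(k) = √(4 + k² + 7*k) (M(k) = √((7 + k² + 7*k) - 3) = √(4 + k² + 7*k))
M(x(d(O(5), -4)))² = (√(4 + 4² + 7*4))² = (√(4 + 16 + 28))² = (√48)² = (4*√3)² = 48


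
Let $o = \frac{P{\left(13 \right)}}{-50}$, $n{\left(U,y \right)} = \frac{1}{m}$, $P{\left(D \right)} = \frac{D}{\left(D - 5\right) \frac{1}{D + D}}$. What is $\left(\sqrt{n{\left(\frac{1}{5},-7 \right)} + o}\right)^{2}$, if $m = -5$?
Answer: $- \frac{209}{200} \approx -1.045$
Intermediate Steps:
$P{\left(D \right)} = \frac{2 D^{2}}{-5 + D}$ ($P{\left(D \right)} = \frac{D}{\left(-5 + D\right) \frac{1}{2 D}} = \frac{D}{\frac{1}{2} \frac{1}{D} \left(-5 + D\right)} = D \frac{2 D}{-5 + D} = \frac{2 D^{2}}{-5 + D}$)
$n{\left(U,y \right)} = - \frac{1}{5}$ ($n{\left(U,y \right)} = \frac{1}{-5} = - \frac{1}{5}$)
$o = - \frac{169}{200}$ ($o = \frac{2 \cdot 13^{2} \frac{1}{-5 + 13}}{-50} = 2 \cdot 169 \cdot \frac{1}{8} \left(- \frac{1}{50}\right) = \frac{169}{4} \left(- \frac{1}{50}\right) = - \frac{169}{200} \approx -0.845$)
$\left(\sqrt{n{\left(\frac{1}{5},-7 \right)} + o}\right)^{2} = \left(\sqrt{- \frac{1}{5} - \frac{169}{200}}\right)^{2} = \left(\sqrt{- \frac{209}{200}}\right)^{2} = \left(\frac{i \sqrt{418}}{20}\right)^{2} = - \frac{209}{200}$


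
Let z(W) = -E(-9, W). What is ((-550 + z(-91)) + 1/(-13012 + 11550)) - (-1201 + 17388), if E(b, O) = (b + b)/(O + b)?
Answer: -305871977/18275 ≈ -16737.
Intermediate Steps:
E(b, O) = 2*b/(O + b) (E(b, O) = (2*b)/(O + b) = 2*b/(O + b))
z(W) = 18/(-9 + W) (z(W) = -2*(-9)/(W - 9) = -2*(-9)/(-9 + W) = -(-18)/(-9 + W) = 18/(-9 + W))
((-550 + z(-91)) + 1/(-13012 + 11550)) - (-1201 + 17388) = ((-550 + 18/(-9 - 91)) + 1/(-13012 + 11550)) - (-1201 + 17388) = ((-550 + 18/(-100)) + 1/(-1462)) - 1*16187 = ((-550 + 18*(-1/100)) - 1/1462) - 16187 = ((-550 - 9/50) - 1/1462) - 16187 = (-27509/50 - 1/1462) - 16187 = -10054552/18275 - 16187 = -305871977/18275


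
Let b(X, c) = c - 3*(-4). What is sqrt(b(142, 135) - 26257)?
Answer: I*sqrt(26110) ≈ 161.59*I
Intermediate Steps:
b(X, c) = 12 + c (b(X, c) = c + 12 = 12 + c)
sqrt(b(142, 135) - 26257) = sqrt((12 + 135) - 26257) = sqrt(147 - 26257) = sqrt(-26110) = I*sqrt(26110)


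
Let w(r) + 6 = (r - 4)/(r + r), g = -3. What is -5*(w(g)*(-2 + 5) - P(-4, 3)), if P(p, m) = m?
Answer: 175/2 ≈ 87.500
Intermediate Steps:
w(r) = -6 + (-4 + r)/(2*r) (w(r) = -6 + (r - 4)/(r + r) = -6 + (-4 + r)/((2*r)) = -6 + (-4 + r)*(1/(2*r)) = -6 + (-4 + r)/(2*r))
-5*(w(g)*(-2 + 5) - P(-4, 3)) = -5*((-11/2 - 2/(-3))*(-2 + 5) - 1*3) = -5*((-11/2 - 2*(-⅓))*3 - 3) = -5*((-11/2 + ⅔)*3 - 3) = -5*(-29/6*3 - 3) = -5*(-29/2 - 3) = -5*(-35/2) = 175/2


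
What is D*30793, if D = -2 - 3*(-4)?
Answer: 307930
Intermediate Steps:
D = 10 (D = -2 + 12 = 10)
D*30793 = 10*30793 = 307930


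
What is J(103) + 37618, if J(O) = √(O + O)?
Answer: 37618 + √206 ≈ 37632.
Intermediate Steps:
J(O) = √2*√O (J(O) = √(2*O) = √2*√O)
J(103) + 37618 = √2*√103 + 37618 = √206 + 37618 = 37618 + √206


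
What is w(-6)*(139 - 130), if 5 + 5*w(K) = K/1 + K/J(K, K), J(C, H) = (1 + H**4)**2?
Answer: -33307749/1682209 ≈ -19.800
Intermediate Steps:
w(K) = -1 + K/5 + K/(5*(1 + K**4)**2) (w(K) = -1 + (K/1 + K/((1 + K**4)**2))/5 = -1 + (K*1 + K/(1 + K**4)**2)/5 = -1 + (K + K/(1 + K**4)**2)/5 = -1 + (K/5 + K/(5*(1 + K**4)**2)) = -1 + K/5 + K/(5*(1 + K**4)**2))
w(-6)*(139 - 130) = (-1 + (1/5)*(-6) + (1/5)*(-6)/(1 + (-6)**4)**2)*(139 - 130) = (-1 - 6/5 + (1/5)*(-6)/(1 + 1296)**2)*9 = (-1 - 6/5 + (1/5)*(-6)/1297**2)*9 = (-1 - 6/5 + (1/5)*(-6)*(1/1682209))*9 = (-1 - 6/5 - 6/8411045)*9 = -3700861/1682209*9 = -33307749/1682209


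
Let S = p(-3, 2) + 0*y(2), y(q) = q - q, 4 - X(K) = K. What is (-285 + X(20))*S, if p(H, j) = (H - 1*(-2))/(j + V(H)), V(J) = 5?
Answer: 43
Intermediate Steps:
X(K) = 4 - K
p(H, j) = (2 + H)/(5 + j) (p(H, j) = (H - 1*(-2))/(j + 5) = (H + 2)/(5 + j) = (2 + H)/(5 + j))
y(q) = 0
S = -1/7 (S = (2 - 3)/(5 + 2) + 0*0 = -1/7 + 0 = -1/7 ≈ -0.14286)
(-285 + X(20))*S = (-285 + (4 - 1*20))*(-1/7) = (-285 + (4 - 20))*(-1/7) = (-285 - 16)*(-1/7) = -301*(-1/7) = 43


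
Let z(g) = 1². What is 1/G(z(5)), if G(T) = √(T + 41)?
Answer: √42/42 ≈ 0.15430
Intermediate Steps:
z(g) = 1
G(T) = √(41 + T)
1/G(z(5)) = 1/(√(41 + 1)) = 1/(√42) = √42/42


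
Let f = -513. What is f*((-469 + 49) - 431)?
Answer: 436563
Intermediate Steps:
f*((-469 + 49) - 431) = -513*((-469 + 49) - 431) = -513*(-420 - 431) = -513*(-851) = 436563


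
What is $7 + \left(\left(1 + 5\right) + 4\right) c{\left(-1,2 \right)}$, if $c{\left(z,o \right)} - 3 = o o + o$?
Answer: $97$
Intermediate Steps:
$c{\left(z,o \right)} = 3 + o + o^{2}$ ($c{\left(z,o \right)} = 3 + \left(o o + o\right) = 3 + \left(o^{2} + o\right) = 3 + \left(o + o^{2}\right) = 3 + o + o^{2}$)
$7 + \left(\left(1 + 5\right) + 4\right) c{\left(-1,2 \right)} = 7 + \left(\left(1 + 5\right) + 4\right) \left(3 + 2 + 2^{2}\right) = 7 + \left(6 + 4\right) \left(3 + 2 + 4\right) = 7 + 10 \cdot 9 = 7 + 90 = 97$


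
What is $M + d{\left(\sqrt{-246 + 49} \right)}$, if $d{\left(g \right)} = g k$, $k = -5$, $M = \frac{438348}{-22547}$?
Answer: $- \frac{438348}{22547} - 5 i \sqrt{197} \approx -19.442 - 70.178 i$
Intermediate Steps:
$M = - \frac{438348}{22547}$ ($M = 438348 \left(- \frac{1}{22547}\right) = - \frac{438348}{22547} \approx -19.442$)
$d{\left(g \right)} = - 5 g$ ($d{\left(g \right)} = g \left(-5\right) = - 5 g$)
$M + d{\left(\sqrt{-246 + 49} \right)} = - \frac{438348}{22547} - 5 \sqrt{-246 + 49} = - \frac{438348}{22547} - 5 \sqrt{-197} = - \frac{438348}{22547} - 5 i \sqrt{197}$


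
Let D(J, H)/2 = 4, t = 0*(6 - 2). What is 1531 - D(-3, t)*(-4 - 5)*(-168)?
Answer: -10565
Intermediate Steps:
t = 0 (t = 0*4 = 0)
D(J, H) = 8 (D(J, H) = 2*4 = 8)
1531 - D(-3, t)*(-4 - 5)*(-168) = 1531 - 8*(-4 - 5)*(-168) = 1531 - 8*(-9)*(-168) = 1531 - (-72)*(-168) = 1531 - 1*12096 = 1531 - 12096 = -10565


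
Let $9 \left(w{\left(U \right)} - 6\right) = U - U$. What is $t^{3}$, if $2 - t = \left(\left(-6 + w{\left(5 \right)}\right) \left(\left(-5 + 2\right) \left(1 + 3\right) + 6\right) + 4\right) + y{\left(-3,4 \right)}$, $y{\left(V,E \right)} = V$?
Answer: $1$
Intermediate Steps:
$w{\left(U \right)} = 6$ ($w{\left(U \right)} = 6 + \frac{U - U}{9} = 6 + \frac{1}{9} \cdot 0 = 6 + 0 = 6$)
$t = 1$ ($t = 2 - \left(\left(\left(-6 + 6\right) \left(\left(-5 + 2\right) \left(1 + 3\right) + 6\right) + 4\right) - 3\right) = 2 - \left(\left(0 \left(\left(-3\right) 4 + 6\right) + 4\right) - 3\right) = 2 - \left(\left(0 \left(-12 + 6\right) + 4\right) - 3\right) = 2 - \left(\left(0 \left(-6\right) + 4\right) - 3\right) = 2 - \left(\left(0 + 4\right) - 3\right) = 2 - \left(4 - 3\right) = 2 - 1 = 1$)
$t^{3} = 1^{3} = 1$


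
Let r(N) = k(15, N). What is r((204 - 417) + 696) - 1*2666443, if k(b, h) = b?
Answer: -2666428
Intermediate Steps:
r(N) = 15
r((204 - 417) + 696) - 1*2666443 = 15 - 1*2666443 = 15 - 2666443 = -2666428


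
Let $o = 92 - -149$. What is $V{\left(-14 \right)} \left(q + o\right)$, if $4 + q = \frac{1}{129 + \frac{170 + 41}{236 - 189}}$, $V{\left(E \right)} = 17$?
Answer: $\frac{25278745}{6274} \approx 4029.1$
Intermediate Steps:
$o = 241$ ($o = 92 + 149 = 241$)
$q = - \frac{25049}{6274}$ ($q = -4 + \frac{1}{129 + \frac{170 + 41}{236 - 189}} = -4 + \frac{1}{129 + \frac{211}{47}} = -4 + \frac{1}{\frac{6274}{47}} = -4 + \frac{47}{6274} = - \frac{25049}{6274} \approx -3.9925$)
$V{\left(-14 \right)} \left(q + o\right) = 17 \left(- \frac{25049}{6274} + 241\right) = 17 \cdot \frac{1486985}{6274} = \frac{25278745}{6274}$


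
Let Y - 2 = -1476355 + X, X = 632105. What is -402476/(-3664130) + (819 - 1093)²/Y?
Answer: 8087666771/386679303030 ≈ 0.020916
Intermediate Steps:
Y = -844248 (Y = 2 + (-1476355 + 632105) = 2 - 844250 = -844248)
-402476/(-3664130) + (819 - 1093)²/Y = -402476/(-3664130) + (819 - 1093)²/(-844248) = -402476*(-1/3664130) + (-274)²*(-1/844248) = 201238/1832065 + 75076*(-1/844248) = 201238/1832065 - 18769/211062 = 8087666771/386679303030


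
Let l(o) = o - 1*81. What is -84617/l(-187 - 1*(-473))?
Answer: -84617/205 ≈ -412.77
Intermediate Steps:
l(o) = -81 + o (l(o) = o - 81 = -81 + o)
-84617/l(-187 - 1*(-473)) = -84617/(-81 + (-187 - 1*(-473))) = -84617/(-81 + (-187 + 473)) = -84617/(-81 + 286) = -84617/205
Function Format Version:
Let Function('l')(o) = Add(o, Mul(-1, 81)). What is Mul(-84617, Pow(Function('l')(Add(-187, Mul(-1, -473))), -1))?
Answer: Rational(-84617, 205) ≈ -412.77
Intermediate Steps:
Function('l')(o) = Add(-81, o) (Function('l')(o) = Add(o, -81) = Add(-81, o))
Mul(-84617, Pow(Function('l')(Add(-187, Mul(-1, -473))), -1)) = Mul(-84617, Pow(Add(-81, Add(-187, Mul(-1, -473))), -1)) = Mul(-84617, Pow(Add(-81, Add(-187, 473)), -1)) = Mul(-84617, Pow(Add(-81, 286), -1)) = Mul(-84617, Pow(205, -1)) = Mul(-84617, Rational(1, 205)) = Rational(-84617, 205)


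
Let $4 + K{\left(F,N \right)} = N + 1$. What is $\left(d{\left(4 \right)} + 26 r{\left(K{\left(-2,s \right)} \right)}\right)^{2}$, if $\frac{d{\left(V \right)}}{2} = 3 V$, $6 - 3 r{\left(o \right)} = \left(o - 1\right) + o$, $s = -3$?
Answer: $\frac{320356}{9} \approx 35595.0$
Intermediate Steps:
$K{\left(F,N \right)} = -3 + N$ ($K{\left(F,N \right)} = -4 + \left(N + 1\right) = -4 + \left(1 + N\right) = -3 + N$)
$r{\left(o \right)} = \frac{7}{3} - \frac{2 o}{3}$ ($r{\left(o \right)} = 2 - \frac{\left(o - 1\right) + o}{3} = 2 - \frac{\left(-1 + o\right) + o}{3} = 2 - \frac{-1 + 2 o}{3} = 2 - \left(- \frac{1}{3} + \frac{2 o}{3}\right) = \frac{7}{3} - \frac{2 o}{3}$)
$d{\left(V \right)} = 6 V$ ($d{\left(V \right)} = 2 \cdot 3 V = 6 V$)
$\left(d{\left(4 \right)} + 26 r{\left(K{\left(-2,s \right)} \right)}\right)^{2} = \left(6 \cdot 4 + 26 \left(\frac{7}{3} - \frac{2 \left(-3 - 3\right)}{3}\right)\right)^{2} = \left(24 + 26 \left(\frac{7}{3} - -4\right)\right)^{2} = \left(24 + 26 \left(\frac{7}{3} + 4\right)\right)^{2} = \left(24 + 26 \cdot \frac{19}{3}\right)^{2} = \left(24 + \frac{494}{3}\right)^{2} = \left(\frac{566}{3}\right)^{2} = \frac{320356}{9}$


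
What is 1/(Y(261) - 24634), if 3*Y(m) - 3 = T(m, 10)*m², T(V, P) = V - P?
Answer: 1/5674824 ≈ 1.7622e-7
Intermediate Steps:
Y(m) = 1 + m²*(-10 + m)/3 (Y(m) = 1 + ((m - 1*10)*m²)/3 = 1 + ((m - 10)*m²)/3 = 1 + ((-10 + m)*m²)/3 = 1 + (m²*(-10 + m))/3 = 1 + m²*(-10 + m)/3)
1/(Y(261) - 24634) = 1/((1 + (⅓)*261²*(-10 + 261)) - 24634) = 1/((1 + (⅓)*68121*251) - 24634) = 1/((1 + 5699457) - 24634) = 1/(5699458 - 24634) = 1/5674824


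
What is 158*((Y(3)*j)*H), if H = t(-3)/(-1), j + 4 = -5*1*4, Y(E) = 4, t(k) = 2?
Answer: 30336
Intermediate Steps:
j = -24 (j = -4 - 5*1*4 = -4 - 5*4 = -4 - 20 = -24)
H = -2 (H = 2/(-1) = 2*(-1) = -2)
158*((Y(3)*j)*H) = 158*((4*(-24))*(-2)) = 158*(-96*(-2)) = 158*192 = 30336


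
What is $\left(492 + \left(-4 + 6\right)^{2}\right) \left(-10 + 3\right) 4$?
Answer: $-13888$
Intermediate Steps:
$\left(492 + \left(-4 + 6\right)^{2}\right) \left(-10 + 3\right) 4 = \left(492 + 2^{2}\right) \left(\left(-7\right) 4\right) = \left(492 + 4\right) \left(-28\right) = 496 \left(-28\right) = -13888$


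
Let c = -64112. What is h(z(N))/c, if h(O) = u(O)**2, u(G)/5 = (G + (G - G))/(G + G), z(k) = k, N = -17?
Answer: -25/256448 ≈ -9.7486e-5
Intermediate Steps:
u(G) = 5/2 (u(G) = 5*((G + (G - G))/(G + G)) = 5*((G + 0)/((2*G))) = 5*(G*(1/(2*G))) = 5*(1/2) = 5/2)
h(O) = 25/4 (h(O) = (5/2)**2 = 25/4)
h(z(N))/c = (25/4)/(-64112) = (25/4)*(-1/64112) = -25/256448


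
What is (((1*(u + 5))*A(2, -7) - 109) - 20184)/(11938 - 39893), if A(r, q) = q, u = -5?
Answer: 20293/27955 ≈ 0.72592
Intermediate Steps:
(((1*(u + 5))*A(2, -7) - 109) - 20184)/(11938 - 39893) = (((1*(-5 + 5))*(-7) - 109) - 20184)/(11938 - 39893) = (((1*0)*(-7) - 109) - 20184)/(-27955) = ((0*(-7) - 109) - 20184)*(-1/27955) = ((0 - 109) - 20184)*(-1/27955) = (-109 - 20184)*(-1/27955) = -20293*(-1/27955) = 20293/27955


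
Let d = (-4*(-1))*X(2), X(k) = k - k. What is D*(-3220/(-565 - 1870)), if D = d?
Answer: 0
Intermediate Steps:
X(k) = 0
d = 0 (d = -4*(-1)*0 = 4*0 = 0)
D = 0
D*(-3220/(-565 - 1870)) = 0*(-3220/(-565 - 1870)) = 0*(-3220/(-2435)) = 0*(-3220*(-1/2435)) = 0*(644/487) = 0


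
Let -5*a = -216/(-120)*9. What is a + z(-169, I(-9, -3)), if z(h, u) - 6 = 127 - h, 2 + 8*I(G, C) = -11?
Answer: 7469/25 ≈ 298.76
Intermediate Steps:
I(G, C) = -13/8 (I(G, C) = -¼ + (⅛)*(-11) = -¼ - 11/8 = -13/8)
z(h, u) = 133 - h (z(h, u) = 6 + (127 - h) = 133 - h)
a = -81/25 (a = -(-216/(-120))*9/5 = -(-216*(-1/120))*9/5 = -9*9/25 = -⅕*81/5 = -81/25 ≈ -3.2400)
a + z(-169, I(-9, -3)) = -81/25 + (133 - 1*(-169)) = -81/25 + (133 + 169) = -81/25 + 302 = 7469/25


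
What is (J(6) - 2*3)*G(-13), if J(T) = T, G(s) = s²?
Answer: 0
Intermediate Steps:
(J(6) - 2*3)*G(-13) = (6 - 2*3)*(-13)² = (6 - 6)*169 = 0*169 = 0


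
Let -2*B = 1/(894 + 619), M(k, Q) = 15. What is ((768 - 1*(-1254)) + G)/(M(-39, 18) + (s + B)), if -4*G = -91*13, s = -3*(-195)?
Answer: 14027023/3631198 ≈ 3.8629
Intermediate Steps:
s = 585
G = 1183/4 (G = -(-91)*13/4 = -¼*(-1183) = 1183/4 ≈ 295.75)
B = -1/3026 (B = -1/(2*(894 + 619)) = -½/1513 = -½*1/1513 = -1/3026 ≈ -0.00033047)
((768 - 1*(-1254)) + G)/(M(-39, 18) + (s + B)) = ((768 - 1*(-1254)) + 1183/4)/(15 + (585 - 1/3026)) = ((768 + 1254) + 1183/4)/(15 + 1770209/3026) = (2022 + 1183/4)/(1815599/3026) = (9271/4)*(3026/1815599) = 14027023/3631198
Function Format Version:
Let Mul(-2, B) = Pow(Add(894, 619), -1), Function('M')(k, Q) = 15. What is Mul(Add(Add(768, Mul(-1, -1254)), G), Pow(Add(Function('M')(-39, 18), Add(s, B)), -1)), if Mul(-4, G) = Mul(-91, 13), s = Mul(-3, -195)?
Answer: Rational(14027023, 3631198) ≈ 3.8629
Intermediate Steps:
s = 585
G = Rational(1183, 4) (G = Mul(Rational(-1, 4), Mul(-91, 13)) = Mul(Rational(-1, 4), -1183) = Rational(1183, 4) ≈ 295.75)
B = Rational(-1, 3026) (B = Mul(Rational(-1, 2), Pow(Add(894, 619), -1)) = Mul(Rational(-1, 2), Pow(1513, -1)) = Mul(Rational(-1, 2), Rational(1, 1513)) = Rational(-1, 3026) ≈ -0.00033047)
Mul(Add(Add(768, Mul(-1, -1254)), G), Pow(Add(Function('M')(-39, 18), Add(s, B)), -1)) = Mul(Add(Add(768, Mul(-1, -1254)), Rational(1183, 4)), Pow(Add(15, Add(585, Rational(-1, 3026))), -1)) = Mul(Add(Add(768, 1254), Rational(1183, 4)), Pow(Add(15, Rational(1770209, 3026)), -1)) = Mul(Add(2022, Rational(1183, 4)), Pow(Rational(1815599, 3026), -1)) = Mul(Rational(9271, 4), Rational(3026, 1815599)) = Rational(14027023, 3631198)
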